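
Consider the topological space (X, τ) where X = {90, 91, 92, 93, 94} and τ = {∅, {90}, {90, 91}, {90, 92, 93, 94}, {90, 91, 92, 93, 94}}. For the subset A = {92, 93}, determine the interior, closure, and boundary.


int(A) = ∅, cl(A) = {92, 93, 94}, ∂A = {92, 93, 94}.

Closed sets in (X, τ) are complements of opens:
  closed(X, τ) = {∅, {91}, {92, 93, 94}, {91, 92, 93, 94}, {90, 91, 92, 93, 94}}.
int(A) = ⋃ {U ∈ τ : U ⊆ A}. Opens contained in A: ∅.
Taking the union of these: int(A) = ∅.
cl(A) = ⋂ {C closed : A ⊆ C}. Closed sets containing A: {92, 93, 94}, {91, 92, 93, 94}, {90, 91, 92, 93, 94}.
Intersecting these: cl(A) = {92, 93, 94}.
∂A = cl(A) ∖ int(A) = {92, 93, 94} ∖ ∅ = {92, 93, 94}.


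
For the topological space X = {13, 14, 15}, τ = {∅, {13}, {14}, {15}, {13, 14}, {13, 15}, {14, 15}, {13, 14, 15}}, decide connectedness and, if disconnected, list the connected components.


(X, τ) is disconnected; components = [{13}, {14}, {15}].

Find clopen sets (U ∈ τ with X ∖ U ∈ τ):
  U = ∅, X ∖ U = {13, 14, 15} — both open, so U is clopen.
  U = {13}, X ∖ U = {14, 15} — both open, so U is clopen.
  U = {14}, X ∖ U = {13, 15} — both open, so U is clopen.
  U = {15}, X ∖ U = {13, 14} — both open, so U is clopen.
  U = {13, 14}, X ∖ U = {15} — both open, so U is clopen.
  U = {13, 15}, X ∖ U = {14} — both open, so U is clopen.
  U = {14, 15}, X ∖ U = {13} — both open, so U is clopen.
  U = {13, 14, 15}, X ∖ U = ∅ — both open, so U is clopen.
Nontrivial clopen(s) exist: e.g. {13, 15}. So (X, τ) is disconnected.
Compute connected components by grouping points that agree on all clopens:
  component: {13}
  component: {14}
  component: {15}


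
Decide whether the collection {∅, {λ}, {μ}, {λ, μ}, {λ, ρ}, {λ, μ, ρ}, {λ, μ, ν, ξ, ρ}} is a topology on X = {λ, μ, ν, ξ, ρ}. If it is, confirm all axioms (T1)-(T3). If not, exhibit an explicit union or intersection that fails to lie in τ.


τ IS a topology on X.

Axiom (T1): ∅ ∈ τ? Yes; X ∈ τ? Yes.
Axiom (T2/T3): check pairwise unions and intersections of members of τ.
All pairwise intersections and unions checked — each lies in τ. Therefore τ satisfies (T1), (T2), (T3): it IS a topology on X.


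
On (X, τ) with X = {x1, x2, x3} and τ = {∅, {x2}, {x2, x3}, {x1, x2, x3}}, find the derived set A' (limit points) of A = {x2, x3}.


A' = {x1, x3}

For each x ∈ X, list the open sets U ∈ τ with x ∈ U, then check whether U ∩ (A ∖ {x}) ≠ ∅ for every such U.
  x = x1: opens ∋ x are {x1, x2, x3}; each meets A ∖ {x1}, so x IS a limit point.
  x = x2: open {x2} ∋ x has {x2} ∩ (A ∖ {x2}) = ∅, so x is NOT a limit point.
  x = x3: opens ∋ x are {x2, x3}, {x1, x2, x3}; each meets A ∖ {x3}, so x IS a limit point.
Collecting: A' = {x1, x3}.


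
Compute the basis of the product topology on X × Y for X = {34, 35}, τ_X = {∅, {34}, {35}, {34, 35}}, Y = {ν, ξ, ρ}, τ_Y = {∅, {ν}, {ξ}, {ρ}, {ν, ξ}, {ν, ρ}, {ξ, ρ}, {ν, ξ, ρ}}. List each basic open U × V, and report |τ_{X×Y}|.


Basis B = {∅ × ∅, {34} × {ν}, {34} × {ξ}, {34} × {ρ}, {35} × {ν}, {35} × {ξ}, {35} × {ρ}, {34} × {ν, ξ}, {34} × {ν, ρ}, {34, 35} × {ν}, {34} × {ξ, ρ}, {34, 35} × {ξ}, {34, 35} × {ρ}, {35} × {ν, ξ}, {35} × {ν, ρ}, {35} × {ξ, ρ}, {34} × {ν, ξ, ρ}, {35} × {ν, ξ, ρ}, {34, 35} × {ν, ξ}, {34, 35} × {ν, ρ}, {34, 35} × {ξ, ρ}, {34, 35} × {ν, ξ, ρ}}; |τ_{X×Y}| = 64.

Enumerate products U × V with U ∈ τ_X, V ∈ τ_Y (deduplicated):
  ∅ × ∅ = {} (∅)
  {34} × {ν} = {(34,ν)}
  {34} × {ξ} = {(34,ξ)}
  {34} × {ρ} = {(34,ρ)}
  {35} × {ν} = {(35,ν)}
  {35} × {ξ} = {(35,ξ)}
  {35} × {ρ} = {(35,ρ)}
  {34} × {ν, ξ} = {(34,ν), (34,ξ)}
  {34} × {ν, ρ} = {(34,ν), (34,ρ)}
  {34, 35} × {ν} = {(34,ν), (35,ν)}
  {34} × {ξ, ρ} = {(34,ξ), (34,ρ)}
  {34, 35} × {ξ} = {(34,ξ), (35,ξ)}
  {34, 35} × {ρ} = {(34,ρ), (35,ρ)}
  {35} × {ν, ξ} = {(35,ν), (35,ξ)}
  {35} × {ν, ρ} = {(35,ν), (35,ρ)}
  {35} × {ξ, ρ} = {(35,ξ), (35,ρ)}
  {34} × {ν, ξ, ρ} = {(34,ν), (34,ξ), (34,ρ)}
  {35} × {ν, ξ, ρ} = {(35,ν), (35,ξ), (35,ρ)}
  {34, 35} × {ν, ξ} = {(34,ν), (34,ξ), (35,ν), (35,ξ)}
  {34, 35} × {ν, ρ} = {(34,ν), (34,ρ), (35,ν), (35,ρ)}
  {34, 35} × {ξ, ρ} = {(34,ξ), (34,ρ), (35,ξ), (35,ρ)}
  {34, 35} × {ν, ξ, ρ} = {(34,ν), (34,ξ), (34,ρ), (35,ν), (35,ξ), (35,ρ)}
These 22 distinct sets form the basis B.
Close under arbitrary unions to get τ_{X×Y}; counting gives |τ_{X×Y}| = 64.


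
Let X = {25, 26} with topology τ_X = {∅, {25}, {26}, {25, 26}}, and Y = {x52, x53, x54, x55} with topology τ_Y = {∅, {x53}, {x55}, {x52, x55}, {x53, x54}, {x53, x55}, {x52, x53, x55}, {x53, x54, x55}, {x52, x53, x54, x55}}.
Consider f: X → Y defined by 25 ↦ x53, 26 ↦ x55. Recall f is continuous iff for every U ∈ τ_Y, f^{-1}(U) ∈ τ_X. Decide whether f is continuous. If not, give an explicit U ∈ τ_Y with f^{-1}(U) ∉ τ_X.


f IS continuous.

Compute f^{-1}(U) for each U ∈ τ_Y:
  U = ∅: f^{-1}(U) = ∅ ∈ τ_X ✓.
  U = {x53}: f^{-1}(U) = {25} ∈ τ_X ✓.
  U = {x55}: f^{-1}(U) = {26} ∈ τ_X ✓.
  U = {x52, x55}: f^{-1}(U) = {26} ∈ τ_X ✓.
  U = {x53, x54}: f^{-1}(U) = {25} ∈ τ_X ✓.
  U = {x53, x55}: f^{-1}(U) = {25, 26} ∈ τ_X ✓.
  U = {x52, x53, x55}: f^{-1}(U) = {25, 26} ∈ τ_X ✓.
  U = {x53, x54, x55}: f^{-1}(U) = {25, 26} ∈ τ_X ✓.
  U = {x52, x53, x54, x55}: f^{-1}(U) = {25, 26} ∈ τ_X ✓.
Every preimage lies in τ_X, so f IS continuous.


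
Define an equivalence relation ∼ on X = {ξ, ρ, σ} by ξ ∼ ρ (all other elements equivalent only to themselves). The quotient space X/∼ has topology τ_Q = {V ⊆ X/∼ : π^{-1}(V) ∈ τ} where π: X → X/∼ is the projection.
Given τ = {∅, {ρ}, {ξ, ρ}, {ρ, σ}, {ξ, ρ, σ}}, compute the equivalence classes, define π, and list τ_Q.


X/∼ = {[ξ=ρ], [σ]}; |τ_Q| = 3.

Equivalence classes: [ξ=ρ], [σ].
Quotient map π: X → X/∼ sends ξ ↦ [ξ=ρ], ρ ↦ [ξ=ρ], σ ↦ [σ].
For each subset V ⊆ X/∼, compute π^{-1}(V) ⊆ X and check whether π^{-1}(V) ∈ τ. V is open in τ_Q iff π^{-1}(V) ∈ τ.
  V = {}: π^{-1}(V) = ∅ ∈ τ ✓.
  V = {[ξ=ρ]}: π^{-1}(V) = {ξ, ρ} ∈ τ ✓.
  V = {[σ]}: π^{-1}(V) = {σ} ∉ τ ✗.
  V = {[ξ=ρ], [σ]}: π^{-1}(V) = {ξ, ρ, σ} ∈ τ ✓.
Open sets in the quotient: τ_Q = {{}, {[ξ=ρ]}, {[ξ=ρ], [σ]}} (3 elements).


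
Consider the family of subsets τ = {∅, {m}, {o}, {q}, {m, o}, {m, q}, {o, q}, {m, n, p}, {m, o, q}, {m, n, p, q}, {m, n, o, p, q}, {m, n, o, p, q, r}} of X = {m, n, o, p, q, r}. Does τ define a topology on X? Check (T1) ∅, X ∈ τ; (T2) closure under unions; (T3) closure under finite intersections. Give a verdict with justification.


τ is NOT a topology on X.

Axiom (T1): ∅ ∈ τ? Yes; X ∈ τ? Yes.
Axiom (T2/T3): check pairwise unions and intersections of members of τ.
Counterexample for (T2): {o} ∪ {m, n, p} = {m, n, o, p} ∉ τ. Therefore τ is NOT a topology.


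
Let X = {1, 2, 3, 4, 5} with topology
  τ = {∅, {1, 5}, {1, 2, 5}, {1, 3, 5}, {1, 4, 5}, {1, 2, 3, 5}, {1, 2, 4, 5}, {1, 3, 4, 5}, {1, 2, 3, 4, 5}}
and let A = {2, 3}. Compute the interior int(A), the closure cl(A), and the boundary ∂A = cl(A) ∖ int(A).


int(A) = ∅, cl(A) = {2, 3}, ∂A = {2, 3}.

Closed sets in (X, τ) are complements of opens:
  closed(X, τ) = {∅, {2}, {3}, {4}, {2, 3}, {2, 4}, {3, 4}, {2, 3, 4}, {1, 2, 3, 4, 5}}.
int(A) = ⋃ {U ∈ τ : U ⊆ A}. Opens contained in A: ∅.
Taking the union of these: int(A) = ∅.
cl(A) = ⋂ {C closed : A ⊆ C}. Closed sets containing A: {2, 3}, {2, 3, 4}, {1, 2, 3, 4, 5}.
Intersecting these: cl(A) = {2, 3}.
∂A = cl(A) ∖ int(A) = {2, 3} ∖ ∅ = {2, 3}.


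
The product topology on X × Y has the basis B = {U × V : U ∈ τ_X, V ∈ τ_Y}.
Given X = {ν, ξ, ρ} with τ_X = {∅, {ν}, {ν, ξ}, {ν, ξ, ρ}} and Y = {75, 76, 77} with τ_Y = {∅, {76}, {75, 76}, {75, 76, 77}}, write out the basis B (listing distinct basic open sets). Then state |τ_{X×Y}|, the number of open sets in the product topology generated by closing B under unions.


Basis B = {∅ × ∅, {ν} × {76}, {ν} × {75, 76}, {ν, ξ} × {76}, {ν} × {75, 76, 77}, {ν, ξ, ρ} × {76}, {ν, ξ} × {75, 76}, {ν, ξ} × {75, 76, 77}, {ν, ξ, ρ} × {75, 76}, {ν, ξ, ρ} × {75, 76, 77}}; |τ_{X×Y}| = 20.

Enumerate products U × V with U ∈ τ_X, V ∈ τ_Y (deduplicated):
  ∅ × ∅ = {} (∅)
  {ν} × {76} = {(ν,76)}
  {ν} × {75, 76} = {(ν,75), (ν,76)}
  {ν, ξ} × {76} = {(ν,76), (ξ,76)}
  {ν} × {75, 76, 77} = {(ν,75), (ν,76), (ν,77)}
  {ν, ξ, ρ} × {76} = {(ν,76), (ξ,76), (ρ,76)}
  {ν, ξ} × {75, 76} = {(ν,75), (ν,76), (ξ,75), (ξ,76)}
  {ν, ξ} × {75, 76, 77} = {(ν,75), (ν,76), (ν,77), (ξ,75), (ξ,76), (ξ,77)}
  {ν, ξ, ρ} × {75, 76} = {(ν,75), (ν,76), (ξ,75), (ξ,76), (ρ,75), (ρ,76)}
  {ν, ξ, ρ} × {75, 76, 77} = {(ν,75), (ν,76), (ν,77), (ξ,75), (ξ,76), (ξ,77), (ρ,75), (ρ,76), (ρ,77)}
These 10 distinct sets form the basis B.
Close under arbitrary unions to get τ_{X×Y}; counting gives |τ_{X×Y}| = 20.


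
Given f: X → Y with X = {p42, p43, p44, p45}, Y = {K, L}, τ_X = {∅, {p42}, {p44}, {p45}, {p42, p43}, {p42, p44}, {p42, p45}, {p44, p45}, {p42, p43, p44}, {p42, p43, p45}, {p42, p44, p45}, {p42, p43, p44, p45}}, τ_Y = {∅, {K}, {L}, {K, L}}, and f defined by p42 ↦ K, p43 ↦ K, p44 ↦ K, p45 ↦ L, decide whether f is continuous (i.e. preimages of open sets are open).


f IS continuous.

Compute f^{-1}(U) for each U ∈ τ_Y:
  U = ∅: f^{-1}(U) = ∅ ∈ τ_X ✓.
  U = {K}: f^{-1}(U) = {p42, p43, p44} ∈ τ_X ✓.
  U = {L}: f^{-1}(U) = {p45} ∈ τ_X ✓.
  U = {K, L}: f^{-1}(U) = {p42, p43, p44, p45} ∈ τ_X ✓.
Every preimage lies in τ_X, so f IS continuous.


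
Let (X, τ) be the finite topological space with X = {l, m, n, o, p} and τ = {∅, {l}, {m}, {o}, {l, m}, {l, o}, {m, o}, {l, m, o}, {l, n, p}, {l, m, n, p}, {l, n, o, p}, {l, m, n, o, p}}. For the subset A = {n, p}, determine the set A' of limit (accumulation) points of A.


A' = {n, p}

For each x ∈ X, list the open sets U ∈ τ with x ∈ U, then check whether U ∩ (A ∖ {x}) ≠ ∅ for every such U.
  x = l: open {l} ∋ x has {l} ∩ (A ∖ {l}) = ∅, so x is NOT a limit point.
  x = m: open {m} ∋ x has {m} ∩ (A ∖ {m}) = ∅, so x is NOT a limit point.
  x = n: opens ∋ x are {l, n, p}, {l, m, n, p}, {l, n, o, p}, {l, m, n, o, p}; each meets A ∖ {n}, so x IS a limit point.
  x = o: open {o} ∋ x has {o} ∩ (A ∖ {o}) = ∅, so x is NOT a limit point.
  x = p: opens ∋ x are {l, n, p}, {l, m, n, p}, {l, n, o, p}, {l, m, n, o, p}; each meets A ∖ {p}, so x IS a limit point.
Collecting: A' = {n, p}.


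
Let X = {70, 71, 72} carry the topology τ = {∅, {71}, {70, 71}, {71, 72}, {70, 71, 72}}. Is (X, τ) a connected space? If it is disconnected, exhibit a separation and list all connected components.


(X, τ) is connected.

Find clopen sets (U ∈ τ with X ∖ U ∈ τ):
  U = ∅, X ∖ U = {70, 71, 72} — both open, so U is clopen.
  U = {70, 71, 72}, X ∖ U = ∅ — both open, so U is clopen.
Only trivial clopens (∅ and X) exist, so (X, τ) is connected.
Compute connected components by grouping points that agree on all clopens:
  component: {70, 71, 72}


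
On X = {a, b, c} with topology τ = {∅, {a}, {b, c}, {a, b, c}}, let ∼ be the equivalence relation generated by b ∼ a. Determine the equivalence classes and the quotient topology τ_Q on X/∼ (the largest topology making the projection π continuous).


X/∼ = {[a=b], [c]}; |τ_Q| = 2.

Equivalence classes: [a=b], [c].
Quotient map π: X → X/∼ sends a ↦ [a=b], b ↦ [a=b], c ↦ [c].
For each subset V ⊆ X/∼, compute π^{-1}(V) ⊆ X and check whether π^{-1}(V) ∈ τ. V is open in τ_Q iff π^{-1}(V) ∈ τ.
  V = {}: π^{-1}(V) = ∅ ∈ τ ✓.
  V = {[a=b]}: π^{-1}(V) = {a, b} ∉ τ ✗.
  V = {[c]}: π^{-1}(V) = {c} ∉ τ ✗.
  V = {[a=b], [c]}: π^{-1}(V) = {a, b, c} ∈ τ ✓.
Open sets in the quotient: τ_Q = {{}, {[a=b], [c]}} (2 elements).


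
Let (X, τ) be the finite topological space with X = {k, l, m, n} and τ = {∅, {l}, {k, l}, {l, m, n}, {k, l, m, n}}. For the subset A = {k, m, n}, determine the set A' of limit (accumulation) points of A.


A' = {m, n}

For each x ∈ X, list the open sets U ∈ τ with x ∈ U, then check whether U ∩ (A ∖ {x}) ≠ ∅ for every such U.
  x = k: open {k, l} ∋ x has {k, l} ∩ (A ∖ {k}) = ∅, so x is NOT a limit point.
  x = l: open {l} ∋ x has {l} ∩ (A ∖ {l}) = ∅, so x is NOT a limit point.
  x = m: opens ∋ x are {l, m, n}, {k, l, m, n}; each meets A ∖ {m}, so x IS a limit point.
  x = n: opens ∋ x are {l, m, n}, {k, l, m, n}; each meets A ∖ {n}, so x IS a limit point.
Collecting: A' = {m, n}.


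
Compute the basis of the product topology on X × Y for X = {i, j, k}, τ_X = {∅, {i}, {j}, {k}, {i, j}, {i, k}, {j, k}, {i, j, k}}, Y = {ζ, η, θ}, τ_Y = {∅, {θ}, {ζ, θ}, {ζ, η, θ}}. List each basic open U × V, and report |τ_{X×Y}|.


Basis B = {∅ × ∅, {i} × {θ}, {j} × {θ}, {k} × {θ}, {i} × {ζ, θ}, {i, j} × {θ}, {i, k} × {θ}, {j} × {ζ, θ}, {j, k} × {θ}, {k} × {ζ, θ}, {i} × {ζ, η, θ}, {i, j, k} × {θ}, {j} × {ζ, η, θ}, {k} × {ζ, η, θ}, {i, j} × {ζ, θ}, {i, k} × {ζ, θ}, {j, k} × {ζ, θ}, {i, j} × {ζ, η, θ}, {i, k} × {ζ, η, θ}, {i, j, k} × {ζ, θ}, {j, k} × {ζ, η, θ}, {i, j, k} × {ζ, η, θ}}; |τ_{X×Y}| = 64.

Enumerate products U × V with U ∈ τ_X, V ∈ τ_Y (deduplicated):
  ∅ × ∅ = {} (∅)
  {i} × {θ} = {(i,θ)}
  {j} × {θ} = {(j,θ)}
  {k} × {θ} = {(k,θ)}
  {i} × {ζ, θ} = {(i,ζ), (i,θ)}
  {i, j} × {θ} = {(i,θ), (j,θ)}
  {i, k} × {θ} = {(i,θ), (k,θ)}
  {j} × {ζ, θ} = {(j,ζ), (j,θ)}
  {j, k} × {θ} = {(j,θ), (k,θ)}
  {k} × {ζ, θ} = {(k,ζ), (k,θ)}
  {i} × {ζ, η, θ} = {(i,ζ), (i,η), (i,θ)}
  {i, j, k} × {θ} = {(i,θ), (j,θ), (k,θ)}
  {j} × {ζ, η, θ} = {(j,ζ), (j,η), (j,θ)}
  {k} × {ζ, η, θ} = {(k,ζ), (k,η), (k,θ)}
  {i, j} × {ζ, θ} = {(i,ζ), (i,θ), (j,ζ), (j,θ)}
  {i, k} × {ζ, θ} = {(i,ζ), (i,θ), (k,ζ), (k,θ)}
  {j, k} × {ζ, θ} = {(j,ζ), (j,θ), (k,ζ), (k,θ)}
  {i, j} × {ζ, η, θ} = {(i,ζ), (i,η), (i,θ), (j,ζ), (j,η), (j,θ)}
  {i, k} × {ζ, η, θ} = {(i,ζ), (i,η), (i,θ), (k,ζ), (k,η), (k,θ)}
  {i, j, k} × {ζ, θ} = {(i,ζ), (i,θ), (j,ζ), (j,θ), (k,ζ), (k,θ)}
  {j, k} × {ζ, η, θ} = {(j,ζ), (j,η), (j,θ), (k,ζ), (k,η), (k,θ)}
  {i, j, k} × {ζ, η, θ} = {(i,ζ), (i,η), (i,θ), (j,ζ), (j,η), (j,θ), (k,ζ), (k,η), (k,θ)}
These 22 distinct sets form the basis B.
Close under arbitrary unions to get τ_{X×Y}; counting gives |τ_{X×Y}| = 64.


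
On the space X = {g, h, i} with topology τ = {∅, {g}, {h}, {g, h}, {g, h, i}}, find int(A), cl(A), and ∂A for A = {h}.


int(A) = {h}, cl(A) = {h, i}, ∂A = {i}.

Closed sets in (X, τ) are complements of opens:
  closed(X, τ) = {∅, {i}, {g, i}, {h, i}, {g, h, i}}.
int(A) = ⋃ {U ∈ τ : U ⊆ A}. Opens contained in A: ∅, {h}.
Taking the union of these: int(A) = {h}.
cl(A) = ⋂ {C closed : A ⊆ C}. Closed sets containing A: {h, i}, {g, h, i}.
Intersecting these: cl(A) = {h, i}.
∂A = cl(A) ∖ int(A) = {h, i} ∖ {h} = {i}.


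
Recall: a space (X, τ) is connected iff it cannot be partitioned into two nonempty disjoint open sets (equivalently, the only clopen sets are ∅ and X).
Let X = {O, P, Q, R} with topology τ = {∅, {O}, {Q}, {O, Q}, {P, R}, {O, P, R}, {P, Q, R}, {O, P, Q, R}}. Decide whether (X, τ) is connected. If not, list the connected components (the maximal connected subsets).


(X, τ) is disconnected; components = [{O}, {Q}, {P, R}].

Find clopen sets (U ∈ τ with X ∖ U ∈ τ):
  U = ∅, X ∖ U = {O, P, Q, R} — both open, so U is clopen.
  U = {O}, X ∖ U = {P, Q, R} — both open, so U is clopen.
  U = {Q}, X ∖ U = {O, P, R} — both open, so U is clopen.
  U = {O, Q}, X ∖ U = {P, R} — both open, so U is clopen.
  U = {P, R}, X ∖ U = {O, Q} — both open, so U is clopen.
  U = {O, P, R}, X ∖ U = {Q} — both open, so U is clopen.
  U = {P, Q, R}, X ∖ U = {O} — both open, so U is clopen.
  U = {O, P, Q, R}, X ∖ U = ∅ — both open, so U is clopen.
Nontrivial clopen(s) exist: e.g. {P, Q, R}. So (X, τ) is disconnected.
Compute connected components by grouping points that agree on all clopens:
  component: {O}
  component: {Q}
  component: {P, R}


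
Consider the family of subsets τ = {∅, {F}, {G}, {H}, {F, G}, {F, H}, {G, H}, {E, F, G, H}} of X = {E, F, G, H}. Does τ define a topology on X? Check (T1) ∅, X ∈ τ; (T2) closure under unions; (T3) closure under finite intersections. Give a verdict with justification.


τ is NOT a topology on X.

Axiom (T1): ∅ ∈ τ? Yes; X ∈ τ? Yes.
Axiom (T2/T3): check pairwise unions and intersections of members of τ.
Counterexample for (T2): {F} ∪ {G, H} = {F, G, H} ∉ τ. Therefore τ is NOT a topology.


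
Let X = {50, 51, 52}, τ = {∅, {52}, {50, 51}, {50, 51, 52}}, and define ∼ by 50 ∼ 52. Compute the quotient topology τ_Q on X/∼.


X/∼ = {[50=52], [51]}; |τ_Q| = 2.

Equivalence classes: [50=52], [51].
Quotient map π: X → X/∼ sends 50 ↦ [50=52], 51 ↦ [51], 52 ↦ [50=52].
For each subset V ⊆ X/∼, compute π^{-1}(V) ⊆ X and check whether π^{-1}(V) ∈ τ. V is open in τ_Q iff π^{-1}(V) ∈ τ.
  V = {}: π^{-1}(V) = ∅ ∈ τ ✓.
  V = {[50=52]}: π^{-1}(V) = {50, 52} ∉ τ ✗.
  V = {[51]}: π^{-1}(V) = {51} ∉ τ ✗.
  V = {[50=52], [51]}: π^{-1}(V) = {50, 51, 52} ∈ τ ✓.
Open sets in the quotient: τ_Q = {{}, {[50=52], [51]}} (2 elements).


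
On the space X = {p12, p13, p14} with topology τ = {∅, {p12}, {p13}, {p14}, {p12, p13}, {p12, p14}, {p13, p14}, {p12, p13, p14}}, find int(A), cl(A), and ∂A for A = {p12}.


int(A) = {p12}, cl(A) = {p12}, ∂A = ∅.

Closed sets in (X, τ) are complements of opens:
  closed(X, τ) = {∅, {p12}, {p13}, {p14}, {p12, p13}, {p12, p14}, {p13, p14}, {p12, p13, p14}}.
int(A) = ⋃ {U ∈ τ : U ⊆ A}. Opens contained in A: ∅, {p12}.
Taking the union of these: int(A) = {p12}.
cl(A) = ⋂ {C closed : A ⊆ C}. Closed sets containing A: {p12}, {p12, p13}, {p12, p14}, {p12, p13, p14}.
Intersecting these: cl(A) = {p12}.
∂A = cl(A) ∖ int(A) = {p12} ∖ {p12} = ∅.


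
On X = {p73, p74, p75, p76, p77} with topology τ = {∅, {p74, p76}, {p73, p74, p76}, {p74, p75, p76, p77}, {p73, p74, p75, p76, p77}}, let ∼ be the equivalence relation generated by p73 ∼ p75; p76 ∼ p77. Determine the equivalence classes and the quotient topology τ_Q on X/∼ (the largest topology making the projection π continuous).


X/∼ = {[p73=p75], [p74], [p76=p77]}; |τ_Q| = 2.

Equivalence classes: [p73=p75], [p74], [p76=p77].
Quotient map π: X → X/∼ sends p73 ↦ [p73=p75], p74 ↦ [p74], p75 ↦ [p73=p75], p76 ↦ [p76=p77], p77 ↦ [p76=p77].
For each subset V ⊆ X/∼, compute π^{-1}(V) ⊆ X and check whether π^{-1}(V) ∈ τ. V is open in τ_Q iff π^{-1}(V) ∈ τ.
  V = {}: π^{-1}(V) = ∅ ∈ τ ✓.
  V = {[p73=p75]}: π^{-1}(V) = {p73, p75} ∉ τ ✗.
  V = {[p74]}: π^{-1}(V) = {p74} ∉ τ ✗.
  V = {[p73=p75], [p74]}: π^{-1}(V) = {p73, p74, p75} ∉ τ ✗.
  V = {[p76=p77]}: π^{-1}(V) = {p76, p77} ∉ τ ✗.
  V = {[p73=p75], [p76=p77]}: π^{-1}(V) = {p73, p75, p76, p77} ∉ τ ✗.
  V = {[p74], [p76=p77]}: π^{-1}(V) = {p74, p76, p77} ∉ τ ✗.
  V = {[p73=p75], [p74], [p76=p77]}: π^{-1}(V) = {p73, p74, p75, p76, p77} ∈ τ ✓.
Open sets in the quotient: τ_Q = {{}, {[p73=p75], [p74], [p76=p77]}} (2 elements).


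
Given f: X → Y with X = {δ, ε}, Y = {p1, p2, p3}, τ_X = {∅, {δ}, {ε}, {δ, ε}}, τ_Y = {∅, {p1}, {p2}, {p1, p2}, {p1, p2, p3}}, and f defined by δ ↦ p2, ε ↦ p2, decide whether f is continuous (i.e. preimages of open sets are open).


f IS continuous.

Compute f^{-1}(U) for each U ∈ τ_Y:
  U = ∅: f^{-1}(U) = ∅ ∈ τ_X ✓.
  U = {p1}: f^{-1}(U) = ∅ ∈ τ_X ✓.
  U = {p2}: f^{-1}(U) = {δ, ε} ∈ τ_X ✓.
  U = {p1, p2}: f^{-1}(U) = {δ, ε} ∈ τ_X ✓.
  U = {p1, p2, p3}: f^{-1}(U) = {δ, ε} ∈ τ_X ✓.
Every preimage lies in τ_X, so f IS continuous.


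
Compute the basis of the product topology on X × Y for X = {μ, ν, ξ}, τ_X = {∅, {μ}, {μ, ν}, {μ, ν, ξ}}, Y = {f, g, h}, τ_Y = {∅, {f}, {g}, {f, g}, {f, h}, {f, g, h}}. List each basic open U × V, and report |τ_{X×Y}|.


Basis B = {∅ × ∅, {μ} × {f}, {μ} × {g}, {μ} × {f, g}, {μ} × {f, h}, {μ, ν} × {f}, {μ, ν} × {g}, {μ} × {f, g, h}, {μ, ν, ξ} × {f}, {μ, ν, ξ} × {g}, {μ, ν} × {f, g}, {μ, ν} × {f, h}, {μ, ν} × {f, g, h}, {μ, ν, ξ} × {f, g}, {μ, ν, ξ} × {f, h}, {μ, ν, ξ} × {f, g, h}}; |τ_{X×Y}| = 40.

Enumerate products U × V with U ∈ τ_X, V ∈ τ_Y (deduplicated):
  ∅ × ∅ = {} (∅)
  {μ} × {f} = {(μ,f)}
  {μ} × {g} = {(μ,g)}
  {μ} × {f, g} = {(μ,f), (μ,g)}
  {μ} × {f, h} = {(μ,f), (μ,h)}
  {μ, ν} × {f} = {(μ,f), (ν,f)}
  {μ, ν} × {g} = {(μ,g), (ν,g)}
  {μ} × {f, g, h} = {(μ,f), (μ,g), (μ,h)}
  {μ, ν, ξ} × {f} = {(μ,f), (ν,f), (ξ,f)}
  {μ, ν, ξ} × {g} = {(μ,g), (ν,g), (ξ,g)}
  {μ, ν} × {f, g} = {(μ,f), (μ,g), (ν,f), (ν,g)}
  {μ, ν} × {f, h} = {(μ,f), (μ,h), (ν,f), (ν,h)}
  {μ, ν} × {f, g, h} = {(μ,f), (μ,g), (μ,h), (ν,f), (ν,g), (ν,h)}
  {μ, ν, ξ} × {f, g} = {(μ,f), (μ,g), (ν,f), (ν,g), (ξ,f), (ξ,g)}
  {μ, ν, ξ} × {f, h} = {(μ,f), (μ,h), (ν,f), (ν,h), (ξ,f), (ξ,h)}
  {μ, ν, ξ} × {f, g, h} = {(μ,f), (μ,g), (μ,h), (ν,f), (ν,g), (ν,h), (ξ,f), (ξ,g), (ξ,h)}
These 16 distinct sets form the basis B.
Close under arbitrary unions to get τ_{X×Y}; counting gives |τ_{X×Y}| = 40.


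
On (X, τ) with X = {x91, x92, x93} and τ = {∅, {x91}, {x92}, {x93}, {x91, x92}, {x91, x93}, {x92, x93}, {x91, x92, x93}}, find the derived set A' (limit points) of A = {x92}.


A' = ∅

For each x ∈ X, list the open sets U ∈ τ with x ∈ U, then check whether U ∩ (A ∖ {x}) ≠ ∅ for every such U.
  x = x91: open {x91} ∋ x has {x91} ∩ (A ∖ {x91}) = ∅, so x is NOT a limit point.
  x = x92: open {x92} ∋ x has {x92} ∩ (A ∖ {x92}) = ∅, so x is NOT a limit point.
  x = x93: open {x93} ∋ x has {x93} ∩ (A ∖ {x93}) = ∅, so x is NOT a limit point.
Collecting: A' = ∅.


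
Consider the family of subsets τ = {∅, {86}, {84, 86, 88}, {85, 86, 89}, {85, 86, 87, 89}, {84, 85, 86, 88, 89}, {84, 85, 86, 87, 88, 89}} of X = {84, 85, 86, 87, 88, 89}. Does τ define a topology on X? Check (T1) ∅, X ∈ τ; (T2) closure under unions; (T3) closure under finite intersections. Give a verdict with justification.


τ IS a topology on X.

Axiom (T1): ∅ ∈ τ? Yes; X ∈ τ? Yes.
Axiom (T2/T3): check pairwise unions and intersections of members of τ.
All pairwise intersections and unions checked — each lies in τ. Therefore τ satisfies (T1), (T2), (T3): it IS a topology on X.


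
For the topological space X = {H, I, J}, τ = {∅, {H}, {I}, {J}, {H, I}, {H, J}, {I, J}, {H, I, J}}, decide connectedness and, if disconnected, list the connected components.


(X, τ) is disconnected; components = [{H}, {I}, {J}].

Find clopen sets (U ∈ τ with X ∖ U ∈ τ):
  U = ∅, X ∖ U = {H, I, J} — both open, so U is clopen.
  U = {H}, X ∖ U = {I, J} — both open, so U is clopen.
  U = {I}, X ∖ U = {H, J} — both open, so U is clopen.
  U = {J}, X ∖ U = {H, I} — both open, so U is clopen.
  U = {H, I}, X ∖ U = {J} — both open, so U is clopen.
  U = {H, J}, X ∖ U = {I} — both open, so U is clopen.
  U = {I, J}, X ∖ U = {H} — both open, so U is clopen.
  U = {H, I, J}, X ∖ U = ∅ — both open, so U is clopen.
Nontrivial clopen(s) exist: e.g. {H, J}. So (X, τ) is disconnected.
Compute connected components by grouping points that agree on all clopens:
  component: {H}
  component: {I}
  component: {J}


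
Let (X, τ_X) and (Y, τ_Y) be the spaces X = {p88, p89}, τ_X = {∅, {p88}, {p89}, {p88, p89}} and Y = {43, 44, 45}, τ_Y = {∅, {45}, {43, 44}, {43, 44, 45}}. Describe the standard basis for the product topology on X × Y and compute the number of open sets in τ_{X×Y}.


Basis B = {∅ × ∅, {p88} × {45}, {p89} × {45}, {p88} × {43, 44}, {p88, p89} × {45}, {p89} × {43, 44}, {p88} × {43, 44, 45}, {p89} × {43, 44, 45}, {p88, p89} × {43, 44}, {p88, p89} × {43, 44, 45}}; |τ_{X×Y}| = 16.

Enumerate products U × V with U ∈ τ_X, V ∈ τ_Y (deduplicated):
  ∅ × ∅ = {} (∅)
  {p88} × {45} = {(p88,45)}
  {p89} × {45} = {(p89,45)}
  {p88} × {43, 44} = {(p88,43), (p88,44)}
  {p88, p89} × {45} = {(p88,45), (p89,45)}
  {p89} × {43, 44} = {(p89,43), (p89,44)}
  {p88} × {43, 44, 45} = {(p88,43), (p88,44), (p88,45)}
  {p89} × {43, 44, 45} = {(p89,43), (p89,44), (p89,45)}
  {p88, p89} × {43, 44} = {(p88,43), (p88,44), (p89,43), (p89,44)}
  {p88, p89} × {43, 44, 45} = {(p88,43), (p88,44), (p88,45), (p89,43), (p89,44), (p89,45)}
These 10 distinct sets form the basis B.
Close under arbitrary unions to get τ_{X×Y}; counting gives |τ_{X×Y}| = 16.


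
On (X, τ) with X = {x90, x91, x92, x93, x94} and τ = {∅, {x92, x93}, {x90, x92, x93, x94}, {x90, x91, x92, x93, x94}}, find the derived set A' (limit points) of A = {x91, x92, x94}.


A' = {x90, x91, x93, x94}

For each x ∈ X, list the open sets U ∈ τ with x ∈ U, then check whether U ∩ (A ∖ {x}) ≠ ∅ for every such U.
  x = x90: opens ∋ x are {x90, x92, x93, x94}, {x90, x91, x92, x93, x94}; each meets A ∖ {x90}, so x IS a limit point.
  x = x91: opens ∋ x are {x90, x91, x92, x93, x94}; each meets A ∖ {x91}, so x IS a limit point.
  x = x92: open {x92, x93} ∋ x has {x92, x93} ∩ (A ∖ {x92}) = ∅, so x is NOT a limit point.
  x = x93: opens ∋ x are {x92, x93}, {x90, x92, x93, x94}, {x90, x91, x92, x93, x94}; each meets A ∖ {x93}, so x IS a limit point.
  x = x94: opens ∋ x are {x90, x92, x93, x94}, {x90, x91, x92, x93, x94}; each meets A ∖ {x94}, so x IS a limit point.
Collecting: A' = {x90, x91, x93, x94}.


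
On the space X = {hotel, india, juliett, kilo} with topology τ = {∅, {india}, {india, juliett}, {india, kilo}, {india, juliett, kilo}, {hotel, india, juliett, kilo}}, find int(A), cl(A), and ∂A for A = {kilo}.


int(A) = ∅, cl(A) = {hotel, kilo}, ∂A = {hotel, kilo}.

Closed sets in (X, τ) are complements of opens:
  closed(X, τ) = {∅, {hotel}, {hotel, juliett}, {hotel, kilo}, {hotel, juliett, kilo}, {hotel, india, juliett, kilo}}.
int(A) = ⋃ {U ∈ τ : U ⊆ A}. Opens contained in A: ∅.
Taking the union of these: int(A) = ∅.
cl(A) = ⋂ {C closed : A ⊆ C}. Closed sets containing A: {hotel, kilo}, {hotel, juliett, kilo}, {hotel, india, juliett, kilo}.
Intersecting these: cl(A) = {hotel, kilo}.
∂A = cl(A) ∖ int(A) = {hotel, kilo} ∖ ∅ = {hotel, kilo}.


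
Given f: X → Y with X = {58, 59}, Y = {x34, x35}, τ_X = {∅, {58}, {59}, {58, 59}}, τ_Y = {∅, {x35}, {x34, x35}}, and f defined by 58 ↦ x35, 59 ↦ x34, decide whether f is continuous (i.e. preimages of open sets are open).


f IS continuous.

Compute f^{-1}(U) for each U ∈ τ_Y:
  U = ∅: f^{-1}(U) = ∅ ∈ τ_X ✓.
  U = {x35}: f^{-1}(U) = {58} ∈ τ_X ✓.
  U = {x34, x35}: f^{-1}(U) = {58, 59} ∈ τ_X ✓.
Every preimage lies in τ_X, so f IS continuous.


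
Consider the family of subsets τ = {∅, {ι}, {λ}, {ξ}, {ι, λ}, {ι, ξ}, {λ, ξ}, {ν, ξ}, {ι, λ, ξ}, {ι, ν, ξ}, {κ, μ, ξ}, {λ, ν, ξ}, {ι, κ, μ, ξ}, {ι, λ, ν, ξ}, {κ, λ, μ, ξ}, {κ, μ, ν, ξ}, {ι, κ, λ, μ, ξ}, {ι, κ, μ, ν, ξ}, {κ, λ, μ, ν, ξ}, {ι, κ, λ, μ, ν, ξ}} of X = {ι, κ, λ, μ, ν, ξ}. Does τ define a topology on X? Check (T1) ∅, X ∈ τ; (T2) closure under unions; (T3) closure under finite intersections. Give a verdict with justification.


τ IS a topology on X.

Axiom (T1): ∅ ∈ τ? Yes; X ∈ τ? Yes.
Axiom (T2/T3): check pairwise unions and intersections of members of τ.
All pairwise intersections and unions checked — each lies in τ. Therefore τ satisfies (T1), (T2), (T3): it IS a topology on X.


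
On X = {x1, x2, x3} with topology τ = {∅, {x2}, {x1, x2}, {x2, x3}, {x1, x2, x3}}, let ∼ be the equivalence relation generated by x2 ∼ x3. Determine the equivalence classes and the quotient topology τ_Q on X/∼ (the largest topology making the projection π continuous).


X/∼ = {[x1], [x2=x3]}; |τ_Q| = 3.

Equivalence classes: [x1], [x2=x3].
Quotient map π: X → X/∼ sends x1 ↦ [x1], x2 ↦ [x2=x3], x3 ↦ [x2=x3].
For each subset V ⊆ X/∼, compute π^{-1}(V) ⊆ X and check whether π^{-1}(V) ∈ τ. V is open in τ_Q iff π^{-1}(V) ∈ τ.
  V = {}: π^{-1}(V) = ∅ ∈ τ ✓.
  V = {[x1]}: π^{-1}(V) = {x1} ∉ τ ✗.
  V = {[x2=x3]}: π^{-1}(V) = {x2, x3} ∈ τ ✓.
  V = {[x1], [x2=x3]}: π^{-1}(V) = {x1, x2, x3} ∈ τ ✓.
Open sets in the quotient: τ_Q = {{}, {[x2=x3]}, {[x1], [x2=x3]}} (3 elements).


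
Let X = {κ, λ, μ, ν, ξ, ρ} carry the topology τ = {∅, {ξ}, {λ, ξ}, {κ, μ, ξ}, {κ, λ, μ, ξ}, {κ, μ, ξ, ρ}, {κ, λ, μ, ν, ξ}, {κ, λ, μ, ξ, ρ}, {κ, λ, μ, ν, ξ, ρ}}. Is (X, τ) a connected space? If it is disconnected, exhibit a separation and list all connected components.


(X, τ) is connected.

Find clopen sets (U ∈ τ with X ∖ U ∈ τ):
  U = ∅, X ∖ U = {κ, λ, μ, ν, ξ, ρ} — both open, so U is clopen.
  U = {κ, λ, μ, ν, ξ, ρ}, X ∖ U = ∅ — both open, so U is clopen.
Only trivial clopens (∅ and X) exist, so (X, τ) is connected.
Compute connected components by grouping points that agree on all clopens:
  component: {κ, λ, μ, ν, ξ, ρ}


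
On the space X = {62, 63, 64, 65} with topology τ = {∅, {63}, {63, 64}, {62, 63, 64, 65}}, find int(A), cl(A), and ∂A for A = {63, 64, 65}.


int(A) = {63, 64}, cl(A) = {62, 63, 64, 65}, ∂A = {62, 65}.

Closed sets in (X, τ) are complements of opens:
  closed(X, τ) = {∅, {62, 65}, {62, 64, 65}, {62, 63, 64, 65}}.
int(A) = ⋃ {U ∈ τ : U ⊆ A}. Opens contained in A: ∅, {63}, {63, 64}.
Taking the union of these: int(A) = {63, 64}.
cl(A) = ⋂ {C closed : A ⊆ C}. Closed sets containing A: {62, 63, 64, 65}.
Intersecting these: cl(A) = {62, 63, 64, 65}.
∂A = cl(A) ∖ int(A) = {62, 63, 64, 65} ∖ {63, 64} = {62, 65}.


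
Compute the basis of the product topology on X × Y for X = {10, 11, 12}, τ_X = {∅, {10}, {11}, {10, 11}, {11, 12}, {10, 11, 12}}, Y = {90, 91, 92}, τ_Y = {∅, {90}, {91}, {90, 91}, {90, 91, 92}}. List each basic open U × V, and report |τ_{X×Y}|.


Basis B = {∅ × ∅, {10} × {90}, {10} × {91}, {11} × {90}, {11} × {91}, {10} × {90, 91}, {10, 11} × {90}, {10, 11} × {91}, {11} × {90, 91}, {11, 12} × {90}, {11, 12} × {91}, {10} × {90, 91, 92}, {10, 11, 12} × {90}, {10, 11, 12} × {91}, {11} × {90, 91, 92}, {10, 11} × {90, 91}, {11, 12} × {90, 91}, {10, 11} × {90, 91, 92}, {10, 11, 12} × {90, 91}, {11, 12} × {90, 91, 92}, {10, 11, 12} × {90, 91, 92}}; |τ_{X×Y}| = 70.

Enumerate products U × V with U ∈ τ_X, V ∈ τ_Y (deduplicated):
  ∅ × ∅ = {} (∅)
  {10} × {90} = {(10,90)}
  {10} × {91} = {(10,91)}
  {11} × {90} = {(11,90)}
  {11} × {91} = {(11,91)}
  {10} × {90, 91} = {(10,90), (10,91)}
  {10, 11} × {90} = {(10,90), (11,90)}
  {10, 11} × {91} = {(10,91), (11,91)}
  {11} × {90, 91} = {(11,90), (11,91)}
  {11, 12} × {90} = {(11,90), (12,90)}
  {11, 12} × {91} = {(11,91), (12,91)}
  {10} × {90, 91, 92} = {(10,90), (10,91), (10,92)}
  {10, 11, 12} × {90} = {(10,90), (11,90), (12,90)}
  {10, 11, 12} × {91} = {(10,91), (11,91), (12,91)}
  {11} × {90, 91, 92} = {(11,90), (11,91), (11,92)}
  {10, 11} × {90, 91} = {(10,90), (10,91), (11,90), (11,91)}
  {11, 12} × {90, 91} = {(11,90), (11,91), (12,90), (12,91)}
  {10, 11} × {90, 91, 92} = {(10,90), (10,91), (10,92), (11,90), (11,91), (11,92)}
  {10, 11, 12} × {90, 91} = {(10,90), (10,91), (11,90), (11,91), (12,90), (12,91)}
  {11, 12} × {90, 91, 92} = {(11,90), (11,91), (11,92), (12,90), (12,91), (12,92)}
  {10, 11, 12} × {90, 91, 92} = {(10,90), (10,91), (10,92), (11,90), (11,91), (11,92), (12,90), (12,91), (12,92)}
These 21 distinct sets form the basis B.
Close under arbitrary unions to get τ_{X×Y}; counting gives |τ_{X×Y}| = 70.


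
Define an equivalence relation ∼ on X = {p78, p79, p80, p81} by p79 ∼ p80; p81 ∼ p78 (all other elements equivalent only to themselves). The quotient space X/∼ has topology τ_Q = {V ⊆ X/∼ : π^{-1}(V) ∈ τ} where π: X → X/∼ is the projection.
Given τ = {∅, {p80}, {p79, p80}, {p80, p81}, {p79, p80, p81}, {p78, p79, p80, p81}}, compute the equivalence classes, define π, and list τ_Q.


X/∼ = {[p78=p81], [p79=p80]}; |τ_Q| = 3.

Equivalence classes: [p78=p81], [p79=p80].
Quotient map π: X → X/∼ sends p78 ↦ [p78=p81], p79 ↦ [p79=p80], p80 ↦ [p79=p80], p81 ↦ [p78=p81].
For each subset V ⊆ X/∼, compute π^{-1}(V) ⊆ X and check whether π^{-1}(V) ∈ τ. V is open in τ_Q iff π^{-1}(V) ∈ τ.
  V = {}: π^{-1}(V) = ∅ ∈ τ ✓.
  V = {[p78=p81]}: π^{-1}(V) = {p78, p81} ∉ τ ✗.
  V = {[p79=p80]}: π^{-1}(V) = {p79, p80} ∈ τ ✓.
  V = {[p78=p81], [p79=p80]}: π^{-1}(V) = {p78, p79, p80, p81} ∈ τ ✓.
Open sets in the quotient: τ_Q = {{}, {[p79=p80]}, {[p78=p81], [p79=p80]}} (3 elements).


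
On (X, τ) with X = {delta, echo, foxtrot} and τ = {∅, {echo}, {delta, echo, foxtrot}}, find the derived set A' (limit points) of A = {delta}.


A' = {foxtrot}

For each x ∈ X, list the open sets U ∈ τ with x ∈ U, then check whether U ∩ (A ∖ {x}) ≠ ∅ for every such U.
  x = delta: open {delta, echo, foxtrot} ∋ x has {delta, echo, foxtrot} ∩ (A ∖ {delta}) = ∅, so x is NOT a limit point.
  x = echo: open {echo} ∋ x has {echo} ∩ (A ∖ {echo}) = ∅, so x is NOT a limit point.
  x = foxtrot: opens ∋ x are {delta, echo, foxtrot}; each meets A ∖ {foxtrot}, so x IS a limit point.
Collecting: A' = {foxtrot}.


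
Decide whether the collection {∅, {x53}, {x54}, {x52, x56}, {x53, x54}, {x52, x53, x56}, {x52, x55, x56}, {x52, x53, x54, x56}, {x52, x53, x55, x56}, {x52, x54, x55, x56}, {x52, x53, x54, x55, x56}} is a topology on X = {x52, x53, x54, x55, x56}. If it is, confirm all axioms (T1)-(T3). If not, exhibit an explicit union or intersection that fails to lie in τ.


τ is NOT a topology on X.

Axiom (T1): ∅ ∈ τ? Yes; X ∈ τ? Yes.
Axiom (T2/T3): check pairwise unions and intersections of members of τ.
Counterexample for (T2): {x54} ∪ {x52, x56} = {x52, x54, x56} ∉ τ. Therefore τ is NOT a topology.


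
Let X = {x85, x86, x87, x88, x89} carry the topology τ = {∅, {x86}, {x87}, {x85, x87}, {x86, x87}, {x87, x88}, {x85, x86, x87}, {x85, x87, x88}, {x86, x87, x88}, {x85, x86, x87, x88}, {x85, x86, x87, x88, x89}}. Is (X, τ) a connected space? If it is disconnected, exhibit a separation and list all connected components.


(X, τ) is connected.

Find clopen sets (U ∈ τ with X ∖ U ∈ τ):
  U = ∅, X ∖ U = {x85, x86, x87, x88, x89} — both open, so U is clopen.
  U = {x85, x86, x87, x88, x89}, X ∖ U = ∅ — both open, so U is clopen.
Only trivial clopens (∅ and X) exist, so (X, τ) is connected.
Compute connected components by grouping points that agree on all clopens:
  component: {x85, x86, x87, x88, x89}


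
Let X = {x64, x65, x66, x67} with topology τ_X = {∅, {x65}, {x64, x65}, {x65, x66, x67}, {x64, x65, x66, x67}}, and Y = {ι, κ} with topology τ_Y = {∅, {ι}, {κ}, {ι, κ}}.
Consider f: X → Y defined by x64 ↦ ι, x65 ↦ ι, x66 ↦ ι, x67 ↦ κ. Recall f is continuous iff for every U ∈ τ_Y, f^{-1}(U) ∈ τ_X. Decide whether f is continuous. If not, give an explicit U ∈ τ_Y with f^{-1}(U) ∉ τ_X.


f is NOT continuous.

Compute f^{-1}(U) for each U ∈ τ_Y:
  U = ∅: f^{-1}(U) = ∅ ∈ τ_X ✓.
  U = {ι}: f^{-1}(U) = {x64, x65, x66} ∉ τ_X ✗.
  U = {κ}: f^{-1}(U) = {x67} ∉ τ_X ✗.
  U = {ι, κ}: f^{-1}(U) = {x64, x65, x66, x67} ∈ τ_X ✓.
Found U = {ι} with f^{-1}(U) = {x64, x65, x66} not in τ_X. Therefore f is NOT continuous.


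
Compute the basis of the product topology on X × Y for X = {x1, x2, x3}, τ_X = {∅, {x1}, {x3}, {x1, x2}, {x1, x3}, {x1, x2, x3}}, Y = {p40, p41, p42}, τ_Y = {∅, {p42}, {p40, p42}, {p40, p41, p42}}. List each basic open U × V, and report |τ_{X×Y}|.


Basis B = {∅ × ∅, {x1} × {p42}, {x3} × {p42}, {x1} × {p40, p42}, {x1, x2} × {p42}, {x1, x3} × {p42}, {x3} × {p40, p42}, {x1} × {p40, p41, p42}, {x1, x2, x3} × {p42}, {x3} × {p40, p41, p42}, {x1, x2} × {p40, p42}, {x1, x3} × {p40, p42}, {x1, x2} × {p40, p41, p42}, {x1, x3} × {p40, p41, p42}, {x1, x2, x3} × {p40, p42}, {x1, x2, x3} × {p40, p41, p42}}; |τ_{X×Y}| = 40.

Enumerate products U × V with U ∈ τ_X, V ∈ τ_Y (deduplicated):
  ∅ × ∅ = {} (∅)
  {x1} × {p42} = {(x1,p42)}
  {x3} × {p42} = {(x3,p42)}
  {x1} × {p40, p42} = {(x1,p40), (x1,p42)}
  {x1, x2} × {p42} = {(x1,p42), (x2,p42)}
  {x1, x3} × {p42} = {(x1,p42), (x3,p42)}
  {x3} × {p40, p42} = {(x3,p40), (x3,p42)}
  {x1} × {p40, p41, p42} = {(x1,p40), (x1,p41), (x1,p42)}
  {x1, x2, x3} × {p42} = {(x1,p42), (x2,p42), (x3,p42)}
  {x3} × {p40, p41, p42} = {(x3,p40), (x3,p41), (x3,p42)}
  {x1, x2} × {p40, p42} = {(x1,p40), (x1,p42), (x2,p40), (x2,p42)}
  {x1, x3} × {p40, p42} = {(x1,p40), (x1,p42), (x3,p40), (x3,p42)}
  {x1, x2} × {p40, p41, p42} = {(x1,p40), (x1,p41), (x1,p42), (x2,p40), (x2,p41), (x2,p42)}
  {x1, x3} × {p40, p41, p42} = {(x1,p40), (x1,p41), (x1,p42), (x3,p40), (x3,p41), (x3,p42)}
  {x1, x2, x3} × {p40, p42} = {(x1,p40), (x1,p42), (x2,p40), (x2,p42), (x3,p40), (x3,p42)}
  {x1, x2, x3} × {p40, p41, p42} = {(x1,p40), (x1,p41), (x1,p42), (x2,p40), (x2,p41), (x2,p42), (x3,p40), (x3,p41), (x3,p42)}
These 16 distinct sets form the basis B.
Close under arbitrary unions to get τ_{X×Y}; counting gives |τ_{X×Y}| = 40.


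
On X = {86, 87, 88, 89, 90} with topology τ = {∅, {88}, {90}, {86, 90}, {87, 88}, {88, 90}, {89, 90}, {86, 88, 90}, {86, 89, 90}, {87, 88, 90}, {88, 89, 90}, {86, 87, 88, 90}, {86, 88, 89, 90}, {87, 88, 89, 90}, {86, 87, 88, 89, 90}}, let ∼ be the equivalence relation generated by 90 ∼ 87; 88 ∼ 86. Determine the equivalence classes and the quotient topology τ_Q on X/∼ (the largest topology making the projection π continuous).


X/∼ = {[86=88], [87=90], [89]}; |τ_Q| = 3.

Equivalence classes: [86=88], [87=90], [89].
Quotient map π: X → X/∼ sends 86 ↦ [86=88], 87 ↦ [87=90], 88 ↦ [86=88], 89 ↦ [89], 90 ↦ [87=90].
For each subset V ⊆ X/∼, compute π^{-1}(V) ⊆ X and check whether π^{-1}(V) ∈ τ. V is open in τ_Q iff π^{-1}(V) ∈ τ.
  V = {}: π^{-1}(V) = ∅ ∈ τ ✓.
  V = {[86=88]}: π^{-1}(V) = {86, 88} ∉ τ ✗.
  V = {[87=90]}: π^{-1}(V) = {87, 90} ∉ τ ✗.
  V = {[86=88], [87=90]}: π^{-1}(V) = {86, 87, 88, 90} ∈ τ ✓.
  V = {[89]}: π^{-1}(V) = {89} ∉ τ ✗.
  V = {[86=88], [89]}: π^{-1}(V) = {86, 88, 89} ∉ τ ✗.
  V = {[87=90], [89]}: π^{-1}(V) = {87, 89, 90} ∉ τ ✗.
  V = {[86=88], [87=90], [89]}: π^{-1}(V) = {86, 87, 88, 89, 90} ∈ τ ✓.
Open sets in the quotient: τ_Q = {{}, {[86=88], [87=90]}, {[86=88], [87=90], [89]}} (3 elements).


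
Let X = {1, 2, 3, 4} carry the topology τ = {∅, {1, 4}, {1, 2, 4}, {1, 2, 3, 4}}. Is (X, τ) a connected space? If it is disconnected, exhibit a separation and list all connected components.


(X, τ) is connected.

Find clopen sets (U ∈ τ with X ∖ U ∈ τ):
  U = ∅, X ∖ U = {1, 2, 3, 4} — both open, so U is clopen.
  U = {1, 2, 3, 4}, X ∖ U = ∅ — both open, so U is clopen.
Only trivial clopens (∅ and X) exist, so (X, τ) is connected.
Compute connected components by grouping points that agree on all clopens:
  component: {1, 2, 3, 4}


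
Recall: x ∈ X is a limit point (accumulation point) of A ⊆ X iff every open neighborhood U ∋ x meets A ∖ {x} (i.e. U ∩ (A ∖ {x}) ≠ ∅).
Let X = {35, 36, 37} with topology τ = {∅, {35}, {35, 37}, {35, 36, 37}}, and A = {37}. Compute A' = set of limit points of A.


A' = {36}

For each x ∈ X, list the open sets U ∈ τ with x ∈ U, then check whether U ∩ (A ∖ {x}) ≠ ∅ for every such U.
  x = 35: open {35} ∋ x has {35} ∩ (A ∖ {35}) = ∅, so x is NOT a limit point.
  x = 36: opens ∋ x are {35, 36, 37}; each meets A ∖ {36}, so x IS a limit point.
  x = 37: open {35, 37} ∋ x has {35, 37} ∩ (A ∖ {37}) = ∅, so x is NOT a limit point.
Collecting: A' = {36}.
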